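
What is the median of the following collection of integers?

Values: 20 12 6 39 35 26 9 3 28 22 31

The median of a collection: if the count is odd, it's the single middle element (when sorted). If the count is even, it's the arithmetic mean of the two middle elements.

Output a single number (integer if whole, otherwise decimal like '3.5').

Step 1: insert 20 -> lo=[20] (size 1, max 20) hi=[] (size 0) -> median=20
Step 2: insert 12 -> lo=[12] (size 1, max 12) hi=[20] (size 1, min 20) -> median=16
Step 3: insert 6 -> lo=[6, 12] (size 2, max 12) hi=[20] (size 1, min 20) -> median=12
Step 4: insert 39 -> lo=[6, 12] (size 2, max 12) hi=[20, 39] (size 2, min 20) -> median=16
Step 5: insert 35 -> lo=[6, 12, 20] (size 3, max 20) hi=[35, 39] (size 2, min 35) -> median=20
Step 6: insert 26 -> lo=[6, 12, 20] (size 3, max 20) hi=[26, 35, 39] (size 3, min 26) -> median=23
Step 7: insert 9 -> lo=[6, 9, 12, 20] (size 4, max 20) hi=[26, 35, 39] (size 3, min 26) -> median=20
Step 8: insert 3 -> lo=[3, 6, 9, 12] (size 4, max 12) hi=[20, 26, 35, 39] (size 4, min 20) -> median=16
Step 9: insert 28 -> lo=[3, 6, 9, 12, 20] (size 5, max 20) hi=[26, 28, 35, 39] (size 4, min 26) -> median=20
Step 10: insert 22 -> lo=[3, 6, 9, 12, 20] (size 5, max 20) hi=[22, 26, 28, 35, 39] (size 5, min 22) -> median=21
Step 11: insert 31 -> lo=[3, 6, 9, 12, 20, 22] (size 6, max 22) hi=[26, 28, 31, 35, 39] (size 5, min 26) -> median=22

Answer: 22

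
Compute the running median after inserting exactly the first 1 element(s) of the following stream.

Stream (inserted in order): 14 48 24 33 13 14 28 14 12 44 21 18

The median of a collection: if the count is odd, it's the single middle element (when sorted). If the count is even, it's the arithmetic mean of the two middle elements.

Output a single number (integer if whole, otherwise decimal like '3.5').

Step 1: insert 14 -> lo=[14] (size 1, max 14) hi=[] (size 0) -> median=14

Answer: 14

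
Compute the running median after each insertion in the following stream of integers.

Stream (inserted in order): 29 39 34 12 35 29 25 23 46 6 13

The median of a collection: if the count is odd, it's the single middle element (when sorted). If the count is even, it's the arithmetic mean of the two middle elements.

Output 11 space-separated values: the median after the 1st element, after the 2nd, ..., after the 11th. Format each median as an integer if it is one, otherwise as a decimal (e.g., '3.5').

Answer: 29 34 34 31.5 34 31.5 29 29 29 29 29

Derivation:
Step 1: insert 29 -> lo=[29] (size 1, max 29) hi=[] (size 0) -> median=29
Step 2: insert 39 -> lo=[29] (size 1, max 29) hi=[39] (size 1, min 39) -> median=34
Step 3: insert 34 -> lo=[29, 34] (size 2, max 34) hi=[39] (size 1, min 39) -> median=34
Step 4: insert 12 -> lo=[12, 29] (size 2, max 29) hi=[34, 39] (size 2, min 34) -> median=31.5
Step 5: insert 35 -> lo=[12, 29, 34] (size 3, max 34) hi=[35, 39] (size 2, min 35) -> median=34
Step 6: insert 29 -> lo=[12, 29, 29] (size 3, max 29) hi=[34, 35, 39] (size 3, min 34) -> median=31.5
Step 7: insert 25 -> lo=[12, 25, 29, 29] (size 4, max 29) hi=[34, 35, 39] (size 3, min 34) -> median=29
Step 8: insert 23 -> lo=[12, 23, 25, 29] (size 4, max 29) hi=[29, 34, 35, 39] (size 4, min 29) -> median=29
Step 9: insert 46 -> lo=[12, 23, 25, 29, 29] (size 5, max 29) hi=[34, 35, 39, 46] (size 4, min 34) -> median=29
Step 10: insert 6 -> lo=[6, 12, 23, 25, 29] (size 5, max 29) hi=[29, 34, 35, 39, 46] (size 5, min 29) -> median=29
Step 11: insert 13 -> lo=[6, 12, 13, 23, 25, 29] (size 6, max 29) hi=[29, 34, 35, 39, 46] (size 5, min 29) -> median=29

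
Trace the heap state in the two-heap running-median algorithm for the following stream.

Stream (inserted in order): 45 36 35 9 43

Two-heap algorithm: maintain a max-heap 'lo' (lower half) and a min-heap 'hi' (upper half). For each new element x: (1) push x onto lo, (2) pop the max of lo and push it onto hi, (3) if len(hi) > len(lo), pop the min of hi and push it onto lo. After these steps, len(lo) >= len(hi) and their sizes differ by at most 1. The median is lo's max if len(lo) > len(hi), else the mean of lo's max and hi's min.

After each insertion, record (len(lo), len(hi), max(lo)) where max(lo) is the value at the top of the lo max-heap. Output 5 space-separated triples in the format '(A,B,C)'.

Step 1: insert 45 -> lo=[45] hi=[] -> (len(lo)=1, len(hi)=0, max(lo)=45)
Step 2: insert 36 -> lo=[36] hi=[45] -> (len(lo)=1, len(hi)=1, max(lo)=36)
Step 3: insert 35 -> lo=[35, 36] hi=[45] -> (len(lo)=2, len(hi)=1, max(lo)=36)
Step 4: insert 9 -> lo=[9, 35] hi=[36, 45] -> (len(lo)=2, len(hi)=2, max(lo)=35)
Step 5: insert 43 -> lo=[9, 35, 36] hi=[43, 45] -> (len(lo)=3, len(hi)=2, max(lo)=36)

Answer: (1,0,45) (1,1,36) (2,1,36) (2,2,35) (3,2,36)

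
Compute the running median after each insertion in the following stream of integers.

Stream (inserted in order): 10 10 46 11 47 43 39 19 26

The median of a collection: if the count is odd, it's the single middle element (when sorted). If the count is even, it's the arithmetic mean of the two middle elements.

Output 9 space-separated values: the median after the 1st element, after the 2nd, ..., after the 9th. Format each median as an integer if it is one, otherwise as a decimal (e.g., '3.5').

Step 1: insert 10 -> lo=[10] (size 1, max 10) hi=[] (size 0) -> median=10
Step 2: insert 10 -> lo=[10] (size 1, max 10) hi=[10] (size 1, min 10) -> median=10
Step 3: insert 46 -> lo=[10, 10] (size 2, max 10) hi=[46] (size 1, min 46) -> median=10
Step 4: insert 11 -> lo=[10, 10] (size 2, max 10) hi=[11, 46] (size 2, min 11) -> median=10.5
Step 5: insert 47 -> lo=[10, 10, 11] (size 3, max 11) hi=[46, 47] (size 2, min 46) -> median=11
Step 6: insert 43 -> lo=[10, 10, 11] (size 3, max 11) hi=[43, 46, 47] (size 3, min 43) -> median=27
Step 7: insert 39 -> lo=[10, 10, 11, 39] (size 4, max 39) hi=[43, 46, 47] (size 3, min 43) -> median=39
Step 8: insert 19 -> lo=[10, 10, 11, 19] (size 4, max 19) hi=[39, 43, 46, 47] (size 4, min 39) -> median=29
Step 9: insert 26 -> lo=[10, 10, 11, 19, 26] (size 5, max 26) hi=[39, 43, 46, 47] (size 4, min 39) -> median=26

Answer: 10 10 10 10.5 11 27 39 29 26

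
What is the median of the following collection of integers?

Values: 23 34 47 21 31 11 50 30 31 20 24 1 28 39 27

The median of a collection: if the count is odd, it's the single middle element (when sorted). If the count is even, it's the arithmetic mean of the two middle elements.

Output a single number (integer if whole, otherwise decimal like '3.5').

Answer: 28

Derivation:
Step 1: insert 23 -> lo=[23] (size 1, max 23) hi=[] (size 0) -> median=23
Step 2: insert 34 -> lo=[23] (size 1, max 23) hi=[34] (size 1, min 34) -> median=28.5
Step 3: insert 47 -> lo=[23, 34] (size 2, max 34) hi=[47] (size 1, min 47) -> median=34
Step 4: insert 21 -> lo=[21, 23] (size 2, max 23) hi=[34, 47] (size 2, min 34) -> median=28.5
Step 5: insert 31 -> lo=[21, 23, 31] (size 3, max 31) hi=[34, 47] (size 2, min 34) -> median=31
Step 6: insert 11 -> lo=[11, 21, 23] (size 3, max 23) hi=[31, 34, 47] (size 3, min 31) -> median=27
Step 7: insert 50 -> lo=[11, 21, 23, 31] (size 4, max 31) hi=[34, 47, 50] (size 3, min 34) -> median=31
Step 8: insert 30 -> lo=[11, 21, 23, 30] (size 4, max 30) hi=[31, 34, 47, 50] (size 4, min 31) -> median=30.5
Step 9: insert 31 -> lo=[11, 21, 23, 30, 31] (size 5, max 31) hi=[31, 34, 47, 50] (size 4, min 31) -> median=31
Step 10: insert 20 -> lo=[11, 20, 21, 23, 30] (size 5, max 30) hi=[31, 31, 34, 47, 50] (size 5, min 31) -> median=30.5
Step 11: insert 24 -> lo=[11, 20, 21, 23, 24, 30] (size 6, max 30) hi=[31, 31, 34, 47, 50] (size 5, min 31) -> median=30
Step 12: insert 1 -> lo=[1, 11, 20, 21, 23, 24] (size 6, max 24) hi=[30, 31, 31, 34, 47, 50] (size 6, min 30) -> median=27
Step 13: insert 28 -> lo=[1, 11, 20, 21, 23, 24, 28] (size 7, max 28) hi=[30, 31, 31, 34, 47, 50] (size 6, min 30) -> median=28
Step 14: insert 39 -> lo=[1, 11, 20, 21, 23, 24, 28] (size 7, max 28) hi=[30, 31, 31, 34, 39, 47, 50] (size 7, min 30) -> median=29
Step 15: insert 27 -> lo=[1, 11, 20, 21, 23, 24, 27, 28] (size 8, max 28) hi=[30, 31, 31, 34, 39, 47, 50] (size 7, min 30) -> median=28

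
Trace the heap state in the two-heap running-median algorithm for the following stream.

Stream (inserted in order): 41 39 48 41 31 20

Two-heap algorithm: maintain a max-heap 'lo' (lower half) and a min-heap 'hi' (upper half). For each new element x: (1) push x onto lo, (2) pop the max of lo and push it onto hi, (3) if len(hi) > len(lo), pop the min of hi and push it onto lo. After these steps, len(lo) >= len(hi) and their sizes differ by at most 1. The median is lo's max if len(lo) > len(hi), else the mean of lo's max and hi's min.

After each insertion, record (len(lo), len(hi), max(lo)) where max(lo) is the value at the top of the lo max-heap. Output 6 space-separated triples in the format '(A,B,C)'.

Step 1: insert 41 -> lo=[41] hi=[] -> (len(lo)=1, len(hi)=0, max(lo)=41)
Step 2: insert 39 -> lo=[39] hi=[41] -> (len(lo)=1, len(hi)=1, max(lo)=39)
Step 3: insert 48 -> lo=[39, 41] hi=[48] -> (len(lo)=2, len(hi)=1, max(lo)=41)
Step 4: insert 41 -> lo=[39, 41] hi=[41, 48] -> (len(lo)=2, len(hi)=2, max(lo)=41)
Step 5: insert 31 -> lo=[31, 39, 41] hi=[41, 48] -> (len(lo)=3, len(hi)=2, max(lo)=41)
Step 6: insert 20 -> lo=[20, 31, 39] hi=[41, 41, 48] -> (len(lo)=3, len(hi)=3, max(lo)=39)

Answer: (1,0,41) (1,1,39) (2,1,41) (2,2,41) (3,2,41) (3,3,39)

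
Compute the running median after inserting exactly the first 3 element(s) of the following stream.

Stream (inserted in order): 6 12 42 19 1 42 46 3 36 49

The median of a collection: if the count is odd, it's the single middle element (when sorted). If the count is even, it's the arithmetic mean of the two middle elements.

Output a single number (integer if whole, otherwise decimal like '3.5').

Answer: 12

Derivation:
Step 1: insert 6 -> lo=[6] (size 1, max 6) hi=[] (size 0) -> median=6
Step 2: insert 12 -> lo=[6] (size 1, max 6) hi=[12] (size 1, min 12) -> median=9
Step 3: insert 42 -> lo=[6, 12] (size 2, max 12) hi=[42] (size 1, min 42) -> median=12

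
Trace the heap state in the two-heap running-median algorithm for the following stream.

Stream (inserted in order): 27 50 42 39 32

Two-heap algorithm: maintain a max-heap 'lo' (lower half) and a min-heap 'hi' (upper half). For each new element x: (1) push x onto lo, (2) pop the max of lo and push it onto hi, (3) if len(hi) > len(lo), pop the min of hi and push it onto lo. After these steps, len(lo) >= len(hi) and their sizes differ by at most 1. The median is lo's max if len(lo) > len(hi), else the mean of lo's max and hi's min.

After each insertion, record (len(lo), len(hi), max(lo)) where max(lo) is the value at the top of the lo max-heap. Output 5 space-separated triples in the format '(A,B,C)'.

Step 1: insert 27 -> lo=[27] hi=[] -> (len(lo)=1, len(hi)=0, max(lo)=27)
Step 2: insert 50 -> lo=[27] hi=[50] -> (len(lo)=1, len(hi)=1, max(lo)=27)
Step 3: insert 42 -> lo=[27, 42] hi=[50] -> (len(lo)=2, len(hi)=1, max(lo)=42)
Step 4: insert 39 -> lo=[27, 39] hi=[42, 50] -> (len(lo)=2, len(hi)=2, max(lo)=39)
Step 5: insert 32 -> lo=[27, 32, 39] hi=[42, 50] -> (len(lo)=3, len(hi)=2, max(lo)=39)

Answer: (1,0,27) (1,1,27) (2,1,42) (2,2,39) (3,2,39)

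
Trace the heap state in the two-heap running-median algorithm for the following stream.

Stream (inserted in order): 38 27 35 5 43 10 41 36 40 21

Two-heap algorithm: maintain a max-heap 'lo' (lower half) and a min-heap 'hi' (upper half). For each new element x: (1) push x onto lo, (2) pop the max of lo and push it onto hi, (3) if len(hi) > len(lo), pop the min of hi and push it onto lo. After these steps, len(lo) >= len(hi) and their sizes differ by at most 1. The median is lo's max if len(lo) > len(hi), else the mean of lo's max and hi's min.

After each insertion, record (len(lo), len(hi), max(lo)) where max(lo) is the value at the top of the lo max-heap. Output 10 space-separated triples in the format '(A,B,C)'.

Answer: (1,0,38) (1,1,27) (2,1,35) (2,2,27) (3,2,35) (3,3,27) (4,3,35) (4,4,35) (5,4,36) (5,5,35)

Derivation:
Step 1: insert 38 -> lo=[38] hi=[] -> (len(lo)=1, len(hi)=0, max(lo)=38)
Step 2: insert 27 -> lo=[27] hi=[38] -> (len(lo)=1, len(hi)=1, max(lo)=27)
Step 3: insert 35 -> lo=[27, 35] hi=[38] -> (len(lo)=2, len(hi)=1, max(lo)=35)
Step 4: insert 5 -> lo=[5, 27] hi=[35, 38] -> (len(lo)=2, len(hi)=2, max(lo)=27)
Step 5: insert 43 -> lo=[5, 27, 35] hi=[38, 43] -> (len(lo)=3, len(hi)=2, max(lo)=35)
Step 6: insert 10 -> lo=[5, 10, 27] hi=[35, 38, 43] -> (len(lo)=3, len(hi)=3, max(lo)=27)
Step 7: insert 41 -> lo=[5, 10, 27, 35] hi=[38, 41, 43] -> (len(lo)=4, len(hi)=3, max(lo)=35)
Step 8: insert 36 -> lo=[5, 10, 27, 35] hi=[36, 38, 41, 43] -> (len(lo)=4, len(hi)=4, max(lo)=35)
Step 9: insert 40 -> lo=[5, 10, 27, 35, 36] hi=[38, 40, 41, 43] -> (len(lo)=5, len(hi)=4, max(lo)=36)
Step 10: insert 21 -> lo=[5, 10, 21, 27, 35] hi=[36, 38, 40, 41, 43] -> (len(lo)=5, len(hi)=5, max(lo)=35)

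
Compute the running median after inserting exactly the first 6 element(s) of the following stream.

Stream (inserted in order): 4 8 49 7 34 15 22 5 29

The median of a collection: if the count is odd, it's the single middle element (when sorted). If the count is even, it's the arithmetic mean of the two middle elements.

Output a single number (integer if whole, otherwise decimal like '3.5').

Step 1: insert 4 -> lo=[4] (size 1, max 4) hi=[] (size 0) -> median=4
Step 2: insert 8 -> lo=[4] (size 1, max 4) hi=[8] (size 1, min 8) -> median=6
Step 3: insert 49 -> lo=[4, 8] (size 2, max 8) hi=[49] (size 1, min 49) -> median=8
Step 4: insert 7 -> lo=[4, 7] (size 2, max 7) hi=[8, 49] (size 2, min 8) -> median=7.5
Step 5: insert 34 -> lo=[4, 7, 8] (size 3, max 8) hi=[34, 49] (size 2, min 34) -> median=8
Step 6: insert 15 -> lo=[4, 7, 8] (size 3, max 8) hi=[15, 34, 49] (size 3, min 15) -> median=11.5

Answer: 11.5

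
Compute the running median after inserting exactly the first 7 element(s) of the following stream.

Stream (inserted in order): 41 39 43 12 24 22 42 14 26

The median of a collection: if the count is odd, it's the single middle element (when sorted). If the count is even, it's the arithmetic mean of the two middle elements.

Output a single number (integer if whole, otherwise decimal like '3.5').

Step 1: insert 41 -> lo=[41] (size 1, max 41) hi=[] (size 0) -> median=41
Step 2: insert 39 -> lo=[39] (size 1, max 39) hi=[41] (size 1, min 41) -> median=40
Step 3: insert 43 -> lo=[39, 41] (size 2, max 41) hi=[43] (size 1, min 43) -> median=41
Step 4: insert 12 -> lo=[12, 39] (size 2, max 39) hi=[41, 43] (size 2, min 41) -> median=40
Step 5: insert 24 -> lo=[12, 24, 39] (size 3, max 39) hi=[41, 43] (size 2, min 41) -> median=39
Step 6: insert 22 -> lo=[12, 22, 24] (size 3, max 24) hi=[39, 41, 43] (size 3, min 39) -> median=31.5
Step 7: insert 42 -> lo=[12, 22, 24, 39] (size 4, max 39) hi=[41, 42, 43] (size 3, min 41) -> median=39

Answer: 39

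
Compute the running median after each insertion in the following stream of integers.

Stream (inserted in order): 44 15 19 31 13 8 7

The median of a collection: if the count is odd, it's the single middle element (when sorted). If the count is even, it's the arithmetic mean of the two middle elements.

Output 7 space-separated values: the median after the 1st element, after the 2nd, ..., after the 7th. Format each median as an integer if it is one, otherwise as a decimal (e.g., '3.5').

Answer: 44 29.5 19 25 19 17 15

Derivation:
Step 1: insert 44 -> lo=[44] (size 1, max 44) hi=[] (size 0) -> median=44
Step 2: insert 15 -> lo=[15] (size 1, max 15) hi=[44] (size 1, min 44) -> median=29.5
Step 3: insert 19 -> lo=[15, 19] (size 2, max 19) hi=[44] (size 1, min 44) -> median=19
Step 4: insert 31 -> lo=[15, 19] (size 2, max 19) hi=[31, 44] (size 2, min 31) -> median=25
Step 5: insert 13 -> lo=[13, 15, 19] (size 3, max 19) hi=[31, 44] (size 2, min 31) -> median=19
Step 6: insert 8 -> lo=[8, 13, 15] (size 3, max 15) hi=[19, 31, 44] (size 3, min 19) -> median=17
Step 7: insert 7 -> lo=[7, 8, 13, 15] (size 4, max 15) hi=[19, 31, 44] (size 3, min 19) -> median=15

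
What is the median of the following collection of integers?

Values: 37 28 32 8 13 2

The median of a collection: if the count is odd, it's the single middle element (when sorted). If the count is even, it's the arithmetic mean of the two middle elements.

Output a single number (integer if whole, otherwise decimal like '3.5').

Answer: 20.5

Derivation:
Step 1: insert 37 -> lo=[37] (size 1, max 37) hi=[] (size 0) -> median=37
Step 2: insert 28 -> lo=[28] (size 1, max 28) hi=[37] (size 1, min 37) -> median=32.5
Step 3: insert 32 -> lo=[28, 32] (size 2, max 32) hi=[37] (size 1, min 37) -> median=32
Step 4: insert 8 -> lo=[8, 28] (size 2, max 28) hi=[32, 37] (size 2, min 32) -> median=30
Step 5: insert 13 -> lo=[8, 13, 28] (size 3, max 28) hi=[32, 37] (size 2, min 32) -> median=28
Step 6: insert 2 -> lo=[2, 8, 13] (size 3, max 13) hi=[28, 32, 37] (size 3, min 28) -> median=20.5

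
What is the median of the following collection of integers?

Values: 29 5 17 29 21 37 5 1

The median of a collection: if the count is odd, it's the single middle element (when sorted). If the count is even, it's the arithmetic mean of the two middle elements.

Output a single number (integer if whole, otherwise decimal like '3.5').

Answer: 19

Derivation:
Step 1: insert 29 -> lo=[29] (size 1, max 29) hi=[] (size 0) -> median=29
Step 2: insert 5 -> lo=[5] (size 1, max 5) hi=[29] (size 1, min 29) -> median=17
Step 3: insert 17 -> lo=[5, 17] (size 2, max 17) hi=[29] (size 1, min 29) -> median=17
Step 4: insert 29 -> lo=[5, 17] (size 2, max 17) hi=[29, 29] (size 2, min 29) -> median=23
Step 5: insert 21 -> lo=[5, 17, 21] (size 3, max 21) hi=[29, 29] (size 2, min 29) -> median=21
Step 6: insert 37 -> lo=[5, 17, 21] (size 3, max 21) hi=[29, 29, 37] (size 3, min 29) -> median=25
Step 7: insert 5 -> lo=[5, 5, 17, 21] (size 4, max 21) hi=[29, 29, 37] (size 3, min 29) -> median=21
Step 8: insert 1 -> lo=[1, 5, 5, 17] (size 4, max 17) hi=[21, 29, 29, 37] (size 4, min 21) -> median=19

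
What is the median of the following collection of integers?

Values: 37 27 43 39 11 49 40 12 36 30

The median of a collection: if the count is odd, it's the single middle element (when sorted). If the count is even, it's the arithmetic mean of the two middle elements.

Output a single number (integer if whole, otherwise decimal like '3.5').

Answer: 36.5

Derivation:
Step 1: insert 37 -> lo=[37] (size 1, max 37) hi=[] (size 0) -> median=37
Step 2: insert 27 -> lo=[27] (size 1, max 27) hi=[37] (size 1, min 37) -> median=32
Step 3: insert 43 -> lo=[27, 37] (size 2, max 37) hi=[43] (size 1, min 43) -> median=37
Step 4: insert 39 -> lo=[27, 37] (size 2, max 37) hi=[39, 43] (size 2, min 39) -> median=38
Step 5: insert 11 -> lo=[11, 27, 37] (size 3, max 37) hi=[39, 43] (size 2, min 39) -> median=37
Step 6: insert 49 -> lo=[11, 27, 37] (size 3, max 37) hi=[39, 43, 49] (size 3, min 39) -> median=38
Step 7: insert 40 -> lo=[11, 27, 37, 39] (size 4, max 39) hi=[40, 43, 49] (size 3, min 40) -> median=39
Step 8: insert 12 -> lo=[11, 12, 27, 37] (size 4, max 37) hi=[39, 40, 43, 49] (size 4, min 39) -> median=38
Step 9: insert 36 -> lo=[11, 12, 27, 36, 37] (size 5, max 37) hi=[39, 40, 43, 49] (size 4, min 39) -> median=37
Step 10: insert 30 -> lo=[11, 12, 27, 30, 36] (size 5, max 36) hi=[37, 39, 40, 43, 49] (size 5, min 37) -> median=36.5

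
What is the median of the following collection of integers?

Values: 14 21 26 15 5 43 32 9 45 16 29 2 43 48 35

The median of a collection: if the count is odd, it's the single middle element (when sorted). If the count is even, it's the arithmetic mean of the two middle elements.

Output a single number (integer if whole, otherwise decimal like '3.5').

Step 1: insert 14 -> lo=[14] (size 1, max 14) hi=[] (size 0) -> median=14
Step 2: insert 21 -> lo=[14] (size 1, max 14) hi=[21] (size 1, min 21) -> median=17.5
Step 3: insert 26 -> lo=[14, 21] (size 2, max 21) hi=[26] (size 1, min 26) -> median=21
Step 4: insert 15 -> lo=[14, 15] (size 2, max 15) hi=[21, 26] (size 2, min 21) -> median=18
Step 5: insert 5 -> lo=[5, 14, 15] (size 3, max 15) hi=[21, 26] (size 2, min 21) -> median=15
Step 6: insert 43 -> lo=[5, 14, 15] (size 3, max 15) hi=[21, 26, 43] (size 3, min 21) -> median=18
Step 7: insert 32 -> lo=[5, 14, 15, 21] (size 4, max 21) hi=[26, 32, 43] (size 3, min 26) -> median=21
Step 8: insert 9 -> lo=[5, 9, 14, 15] (size 4, max 15) hi=[21, 26, 32, 43] (size 4, min 21) -> median=18
Step 9: insert 45 -> lo=[5, 9, 14, 15, 21] (size 5, max 21) hi=[26, 32, 43, 45] (size 4, min 26) -> median=21
Step 10: insert 16 -> lo=[5, 9, 14, 15, 16] (size 5, max 16) hi=[21, 26, 32, 43, 45] (size 5, min 21) -> median=18.5
Step 11: insert 29 -> lo=[5, 9, 14, 15, 16, 21] (size 6, max 21) hi=[26, 29, 32, 43, 45] (size 5, min 26) -> median=21
Step 12: insert 2 -> lo=[2, 5, 9, 14, 15, 16] (size 6, max 16) hi=[21, 26, 29, 32, 43, 45] (size 6, min 21) -> median=18.5
Step 13: insert 43 -> lo=[2, 5, 9, 14, 15, 16, 21] (size 7, max 21) hi=[26, 29, 32, 43, 43, 45] (size 6, min 26) -> median=21
Step 14: insert 48 -> lo=[2, 5, 9, 14, 15, 16, 21] (size 7, max 21) hi=[26, 29, 32, 43, 43, 45, 48] (size 7, min 26) -> median=23.5
Step 15: insert 35 -> lo=[2, 5, 9, 14, 15, 16, 21, 26] (size 8, max 26) hi=[29, 32, 35, 43, 43, 45, 48] (size 7, min 29) -> median=26

Answer: 26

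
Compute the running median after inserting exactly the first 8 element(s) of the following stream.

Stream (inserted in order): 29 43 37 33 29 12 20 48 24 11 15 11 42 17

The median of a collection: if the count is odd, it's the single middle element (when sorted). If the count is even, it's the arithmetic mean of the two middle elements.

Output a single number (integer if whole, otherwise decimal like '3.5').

Answer: 31

Derivation:
Step 1: insert 29 -> lo=[29] (size 1, max 29) hi=[] (size 0) -> median=29
Step 2: insert 43 -> lo=[29] (size 1, max 29) hi=[43] (size 1, min 43) -> median=36
Step 3: insert 37 -> lo=[29, 37] (size 2, max 37) hi=[43] (size 1, min 43) -> median=37
Step 4: insert 33 -> lo=[29, 33] (size 2, max 33) hi=[37, 43] (size 2, min 37) -> median=35
Step 5: insert 29 -> lo=[29, 29, 33] (size 3, max 33) hi=[37, 43] (size 2, min 37) -> median=33
Step 6: insert 12 -> lo=[12, 29, 29] (size 3, max 29) hi=[33, 37, 43] (size 3, min 33) -> median=31
Step 7: insert 20 -> lo=[12, 20, 29, 29] (size 4, max 29) hi=[33, 37, 43] (size 3, min 33) -> median=29
Step 8: insert 48 -> lo=[12, 20, 29, 29] (size 4, max 29) hi=[33, 37, 43, 48] (size 4, min 33) -> median=31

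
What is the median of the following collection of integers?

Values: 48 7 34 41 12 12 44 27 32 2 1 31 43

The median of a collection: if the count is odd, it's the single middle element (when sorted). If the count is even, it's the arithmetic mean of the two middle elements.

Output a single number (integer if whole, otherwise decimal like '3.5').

Step 1: insert 48 -> lo=[48] (size 1, max 48) hi=[] (size 0) -> median=48
Step 2: insert 7 -> lo=[7] (size 1, max 7) hi=[48] (size 1, min 48) -> median=27.5
Step 3: insert 34 -> lo=[7, 34] (size 2, max 34) hi=[48] (size 1, min 48) -> median=34
Step 4: insert 41 -> lo=[7, 34] (size 2, max 34) hi=[41, 48] (size 2, min 41) -> median=37.5
Step 5: insert 12 -> lo=[7, 12, 34] (size 3, max 34) hi=[41, 48] (size 2, min 41) -> median=34
Step 6: insert 12 -> lo=[7, 12, 12] (size 3, max 12) hi=[34, 41, 48] (size 3, min 34) -> median=23
Step 7: insert 44 -> lo=[7, 12, 12, 34] (size 4, max 34) hi=[41, 44, 48] (size 3, min 41) -> median=34
Step 8: insert 27 -> lo=[7, 12, 12, 27] (size 4, max 27) hi=[34, 41, 44, 48] (size 4, min 34) -> median=30.5
Step 9: insert 32 -> lo=[7, 12, 12, 27, 32] (size 5, max 32) hi=[34, 41, 44, 48] (size 4, min 34) -> median=32
Step 10: insert 2 -> lo=[2, 7, 12, 12, 27] (size 5, max 27) hi=[32, 34, 41, 44, 48] (size 5, min 32) -> median=29.5
Step 11: insert 1 -> lo=[1, 2, 7, 12, 12, 27] (size 6, max 27) hi=[32, 34, 41, 44, 48] (size 5, min 32) -> median=27
Step 12: insert 31 -> lo=[1, 2, 7, 12, 12, 27] (size 6, max 27) hi=[31, 32, 34, 41, 44, 48] (size 6, min 31) -> median=29
Step 13: insert 43 -> lo=[1, 2, 7, 12, 12, 27, 31] (size 7, max 31) hi=[32, 34, 41, 43, 44, 48] (size 6, min 32) -> median=31

Answer: 31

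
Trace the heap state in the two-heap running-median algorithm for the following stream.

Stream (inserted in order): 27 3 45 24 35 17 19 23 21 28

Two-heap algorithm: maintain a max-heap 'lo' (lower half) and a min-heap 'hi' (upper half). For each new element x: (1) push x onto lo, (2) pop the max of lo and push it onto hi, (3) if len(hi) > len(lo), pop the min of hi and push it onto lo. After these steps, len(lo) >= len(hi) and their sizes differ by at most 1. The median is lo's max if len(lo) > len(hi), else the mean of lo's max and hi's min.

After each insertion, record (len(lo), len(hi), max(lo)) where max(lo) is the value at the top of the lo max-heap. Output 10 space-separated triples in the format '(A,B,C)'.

Answer: (1,0,27) (1,1,3) (2,1,27) (2,2,24) (3,2,27) (3,3,24) (4,3,24) (4,4,23) (5,4,23) (5,5,23)

Derivation:
Step 1: insert 27 -> lo=[27] hi=[] -> (len(lo)=1, len(hi)=0, max(lo)=27)
Step 2: insert 3 -> lo=[3] hi=[27] -> (len(lo)=1, len(hi)=1, max(lo)=3)
Step 3: insert 45 -> lo=[3, 27] hi=[45] -> (len(lo)=2, len(hi)=1, max(lo)=27)
Step 4: insert 24 -> lo=[3, 24] hi=[27, 45] -> (len(lo)=2, len(hi)=2, max(lo)=24)
Step 5: insert 35 -> lo=[3, 24, 27] hi=[35, 45] -> (len(lo)=3, len(hi)=2, max(lo)=27)
Step 6: insert 17 -> lo=[3, 17, 24] hi=[27, 35, 45] -> (len(lo)=3, len(hi)=3, max(lo)=24)
Step 7: insert 19 -> lo=[3, 17, 19, 24] hi=[27, 35, 45] -> (len(lo)=4, len(hi)=3, max(lo)=24)
Step 8: insert 23 -> lo=[3, 17, 19, 23] hi=[24, 27, 35, 45] -> (len(lo)=4, len(hi)=4, max(lo)=23)
Step 9: insert 21 -> lo=[3, 17, 19, 21, 23] hi=[24, 27, 35, 45] -> (len(lo)=5, len(hi)=4, max(lo)=23)
Step 10: insert 28 -> lo=[3, 17, 19, 21, 23] hi=[24, 27, 28, 35, 45] -> (len(lo)=5, len(hi)=5, max(lo)=23)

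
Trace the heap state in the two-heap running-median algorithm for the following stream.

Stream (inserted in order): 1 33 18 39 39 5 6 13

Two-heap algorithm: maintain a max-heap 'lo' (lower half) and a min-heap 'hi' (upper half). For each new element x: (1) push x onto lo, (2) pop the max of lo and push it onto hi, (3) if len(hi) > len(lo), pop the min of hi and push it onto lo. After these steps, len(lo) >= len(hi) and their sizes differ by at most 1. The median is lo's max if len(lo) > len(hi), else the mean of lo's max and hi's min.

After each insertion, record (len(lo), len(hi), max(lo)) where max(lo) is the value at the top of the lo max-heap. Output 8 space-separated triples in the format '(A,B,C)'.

Answer: (1,0,1) (1,1,1) (2,1,18) (2,2,18) (3,2,33) (3,3,18) (4,3,18) (4,4,13)

Derivation:
Step 1: insert 1 -> lo=[1] hi=[] -> (len(lo)=1, len(hi)=0, max(lo)=1)
Step 2: insert 33 -> lo=[1] hi=[33] -> (len(lo)=1, len(hi)=1, max(lo)=1)
Step 3: insert 18 -> lo=[1, 18] hi=[33] -> (len(lo)=2, len(hi)=1, max(lo)=18)
Step 4: insert 39 -> lo=[1, 18] hi=[33, 39] -> (len(lo)=2, len(hi)=2, max(lo)=18)
Step 5: insert 39 -> lo=[1, 18, 33] hi=[39, 39] -> (len(lo)=3, len(hi)=2, max(lo)=33)
Step 6: insert 5 -> lo=[1, 5, 18] hi=[33, 39, 39] -> (len(lo)=3, len(hi)=3, max(lo)=18)
Step 7: insert 6 -> lo=[1, 5, 6, 18] hi=[33, 39, 39] -> (len(lo)=4, len(hi)=3, max(lo)=18)
Step 8: insert 13 -> lo=[1, 5, 6, 13] hi=[18, 33, 39, 39] -> (len(lo)=4, len(hi)=4, max(lo)=13)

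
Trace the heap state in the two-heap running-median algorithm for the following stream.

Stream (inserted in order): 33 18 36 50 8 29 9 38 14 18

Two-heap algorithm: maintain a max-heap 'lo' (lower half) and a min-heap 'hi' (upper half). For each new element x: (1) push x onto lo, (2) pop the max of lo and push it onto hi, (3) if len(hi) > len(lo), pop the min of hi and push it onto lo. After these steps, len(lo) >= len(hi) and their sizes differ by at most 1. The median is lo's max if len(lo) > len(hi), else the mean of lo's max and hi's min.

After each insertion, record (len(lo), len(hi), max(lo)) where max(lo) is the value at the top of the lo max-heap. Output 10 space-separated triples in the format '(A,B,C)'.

Step 1: insert 33 -> lo=[33] hi=[] -> (len(lo)=1, len(hi)=0, max(lo)=33)
Step 2: insert 18 -> lo=[18] hi=[33] -> (len(lo)=1, len(hi)=1, max(lo)=18)
Step 3: insert 36 -> lo=[18, 33] hi=[36] -> (len(lo)=2, len(hi)=1, max(lo)=33)
Step 4: insert 50 -> lo=[18, 33] hi=[36, 50] -> (len(lo)=2, len(hi)=2, max(lo)=33)
Step 5: insert 8 -> lo=[8, 18, 33] hi=[36, 50] -> (len(lo)=3, len(hi)=2, max(lo)=33)
Step 6: insert 29 -> lo=[8, 18, 29] hi=[33, 36, 50] -> (len(lo)=3, len(hi)=3, max(lo)=29)
Step 7: insert 9 -> lo=[8, 9, 18, 29] hi=[33, 36, 50] -> (len(lo)=4, len(hi)=3, max(lo)=29)
Step 8: insert 38 -> lo=[8, 9, 18, 29] hi=[33, 36, 38, 50] -> (len(lo)=4, len(hi)=4, max(lo)=29)
Step 9: insert 14 -> lo=[8, 9, 14, 18, 29] hi=[33, 36, 38, 50] -> (len(lo)=5, len(hi)=4, max(lo)=29)
Step 10: insert 18 -> lo=[8, 9, 14, 18, 18] hi=[29, 33, 36, 38, 50] -> (len(lo)=5, len(hi)=5, max(lo)=18)

Answer: (1,0,33) (1,1,18) (2,1,33) (2,2,33) (3,2,33) (3,3,29) (4,3,29) (4,4,29) (5,4,29) (5,5,18)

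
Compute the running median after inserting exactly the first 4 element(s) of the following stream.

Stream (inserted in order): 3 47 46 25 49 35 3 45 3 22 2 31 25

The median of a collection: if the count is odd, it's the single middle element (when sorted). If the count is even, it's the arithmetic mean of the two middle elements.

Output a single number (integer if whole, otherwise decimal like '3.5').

Answer: 35.5

Derivation:
Step 1: insert 3 -> lo=[3] (size 1, max 3) hi=[] (size 0) -> median=3
Step 2: insert 47 -> lo=[3] (size 1, max 3) hi=[47] (size 1, min 47) -> median=25
Step 3: insert 46 -> lo=[3, 46] (size 2, max 46) hi=[47] (size 1, min 47) -> median=46
Step 4: insert 25 -> lo=[3, 25] (size 2, max 25) hi=[46, 47] (size 2, min 46) -> median=35.5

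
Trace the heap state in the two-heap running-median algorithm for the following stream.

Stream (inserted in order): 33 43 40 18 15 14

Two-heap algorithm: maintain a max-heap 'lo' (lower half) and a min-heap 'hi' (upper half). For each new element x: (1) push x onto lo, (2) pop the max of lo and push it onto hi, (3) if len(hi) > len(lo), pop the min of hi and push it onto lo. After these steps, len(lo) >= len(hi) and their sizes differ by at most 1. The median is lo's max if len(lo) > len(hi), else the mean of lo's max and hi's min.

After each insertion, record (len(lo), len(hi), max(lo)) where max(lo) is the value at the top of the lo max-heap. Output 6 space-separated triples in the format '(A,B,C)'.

Step 1: insert 33 -> lo=[33] hi=[] -> (len(lo)=1, len(hi)=0, max(lo)=33)
Step 2: insert 43 -> lo=[33] hi=[43] -> (len(lo)=1, len(hi)=1, max(lo)=33)
Step 3: insert 40 -> lo=[33, 40] hi=[43] -> (len(lo)=2, len(hi)=1, max(lo)=40)
Step 4: insert 18 -> lo=[18, 33] hi=[40, 43] -> (len(lo)=2, len(hi)=2, max(lo)=33)
Step 5: insert 15 -> lo=[15, 18, 33] hi=[40, 43] -> (len(lo)=3, len(hi)=2, max(lo)=33)
Step 6: insert 14 -> lo=[14, 15, 18] hi=[33, 40, 43] -> (len(lo)=3, len(hi)=3, max(lo)=18)

Answer: (1,0,33) (1,1,33) (2,1,40) (2,2,33) (3,2,33) (3,3,18)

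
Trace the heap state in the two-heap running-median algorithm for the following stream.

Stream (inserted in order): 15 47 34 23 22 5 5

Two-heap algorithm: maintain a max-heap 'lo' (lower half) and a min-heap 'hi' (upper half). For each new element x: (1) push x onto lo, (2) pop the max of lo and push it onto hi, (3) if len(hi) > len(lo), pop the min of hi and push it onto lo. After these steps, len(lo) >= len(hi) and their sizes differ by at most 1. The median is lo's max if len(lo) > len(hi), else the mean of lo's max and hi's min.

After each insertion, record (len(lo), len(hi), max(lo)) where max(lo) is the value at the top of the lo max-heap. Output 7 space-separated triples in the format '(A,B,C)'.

Step 1: insert 15 -> lo=[15] hi=[] -> (len(lo)=1, len(hi)=0, max(lo)=15)
Step 2: insert 47 -> lo=[15] hi=[47] -> (len(lo)=1, len(hi)=1, max(lo)=15)
Step 3: insert 34 -> lo=[15, 34] hi=[47] -> (len(lo)=2, len(hi)=1, max(lo)=34)
Step 4: insert 23 -> lo=[15, 23] hi=[34, 47] -> (len(lo)=2, len(hi)=2, max(lo)=23)
Step 5: insert 22 -> lo=[15, 22, 23] hi=[34, 47] -> (len(lo)=3, len(hi)=2, max(lo)=23)
Step 6: insert 5 -> lo=[5, 15, 22] hi=[23, 34, 47] -> (len(lo)=3, len(hi)=3, max(lo)=22)
Step 7: insert 5 -> lo=[5, 5, 15, 22] hi=[23, 34, 47] -> (len(lo)=4, len(hi)=3, max(lo)=22)

Answer: (1,0,15) (1,1,15) (2,1,34) (2,2,23) (3,2,23) (3,3,22) (4,3,22)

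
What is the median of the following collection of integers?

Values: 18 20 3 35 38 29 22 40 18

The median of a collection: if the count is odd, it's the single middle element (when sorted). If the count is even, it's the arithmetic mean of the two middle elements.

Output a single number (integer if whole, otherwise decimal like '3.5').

Step 1: insert 18 -> lo=[18] (size 1, max 18) hi=[] (size 0) -> median=18
Step 2: insert 20 -> lo=[18] (size 1, max 18) hi=[20] (size 1, min 20) -> median=19
Step 3: insert 3 -> lo=[3, 18] (size 2, max 18) hi=[20] (size 1, min 20) -> median=18
Step 4: insert 35 -> lo=[3, 18] (size 2, max 18) hi=[20, 35] (size 2, min 20) -> median=19
Step 5: insert 38 -> lo=[3, 18, 20] (size 3, max 20) hi=[35, 38] (size 2, min 35) -> median=20
Step 6: insert 29 -> lo=[3, 18, 20] (size 3, max 20) hi=[29, 35, 38] (size 3, min 29) -> median=24.5
Step 7: insert 22 -> lo=[3, 18, 20, 22] (size 4, max 22) hi=[29, 35, 38] (size 3, min 29) -> median=22
Step 8: insert 40 -> lo=[3, 18, 20, 22] (size 4, max 22) hi=[29, 35, 38, 40] (size 4, min 29) -> median=25.5
Step 9: insert 18 -> lo=[3, 18, 18, 20, 22] (size 5, max 22) hi=[29, 35, 38, 40] (size 4, min 29) -> median=22

Answer: 22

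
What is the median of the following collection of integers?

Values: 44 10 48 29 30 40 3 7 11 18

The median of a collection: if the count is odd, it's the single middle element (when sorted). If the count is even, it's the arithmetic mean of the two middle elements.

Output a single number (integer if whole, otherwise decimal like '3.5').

Answer: 23.5

Derivation:
Step 1: insert 44 -> lo=[44] (size 1, max 44) hi=[] (size 0) -> median=44
Step 2: insert 10 -> lo=[10] (size 1, max 10) hi=[44] (size 1, min 44) -> median=27
Step 3: insert 48 -> lo=[10, 44] (size 2, max 44) hi=[48] (size 1, min 48) -> median=44
Step 4: insert 29 -> lo=[10, 29] (size 2, max 29) hi=[44, 48] (size 2, min 44) -> median=36.5
Step 5: insert 30 -> lo=[10, 29, 30] (size 3, max 30) hi=[44, 48] (size 2, min 44) -> median=30
Step 6: insert 40 -> lo=[10, 29, 30] (size 3, max 30) hi=[40, 44, 48] (size 3, min 40) -> median=35
Step 7: insert 3 -> lo=[3, 10, 29, 30] (size 4, max 30) hi=[40, 44, 48] (size 3, min 40) -> median=30
Step 8: insert 7 -> lo=[3, 7, 10, 29] (size 4, max 29) hi=[30, 40, 44, 48] (size 4, min 30) -> median=29.5
Step 9: insert 11 -> lo=[3, 7, 10, 11, 29] (size 5, max 29) hi=[30, 40, 44, 48] (size 4, min 30) -> median=29
Step 10: insert 18 -> lo=[3, 7, 10, 11, 18] (size 5, max 18) hi=[29, 30, 40, 44, 48] (size 5, min 29) -> median=23.5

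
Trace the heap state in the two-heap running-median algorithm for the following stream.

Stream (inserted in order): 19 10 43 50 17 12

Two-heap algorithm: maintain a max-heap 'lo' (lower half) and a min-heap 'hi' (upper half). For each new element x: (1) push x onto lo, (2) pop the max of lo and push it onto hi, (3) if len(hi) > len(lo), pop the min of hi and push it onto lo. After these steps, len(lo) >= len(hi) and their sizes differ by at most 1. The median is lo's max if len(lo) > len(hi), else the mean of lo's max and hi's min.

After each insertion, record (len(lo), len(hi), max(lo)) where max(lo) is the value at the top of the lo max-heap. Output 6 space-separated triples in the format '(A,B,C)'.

Answer: (1,0,19) (1,1,10) (2,1,19) (2,2,19) (3,2,19) (3,3,17)

Derivation:
Step 1: insert 19 -> lo=[19] hi=[] -> (len(lo)=1, len(hi)=0, max(lo)=19)
Step 2: insert 10 -> lo=[10] hi=[19] -> (len(lo)=1, len(hi)=1, max(lo)=10)
Step 3: insert 43 -> lo=[10, 19] hi=[43] -> (len(lo)=2, len(hi)=1, max(lo)=19)
Step 4: insert 50 -> lo=[10, 19] hi=[43, 50] -> (len(lo)=2, len(hi)=2, max(lo)=19)
Step 5: insert 17 -> lo=[10, 17, 19] hi=[43, 50] -> (len(lo)=3, len(hi)=2, max(lo)=19)
Step 6: insert 12 -> lo=[10, 12, 17] hi=[19, 43, 50] -> (len(lo)=3, len(hi)=3, max(lo)=17)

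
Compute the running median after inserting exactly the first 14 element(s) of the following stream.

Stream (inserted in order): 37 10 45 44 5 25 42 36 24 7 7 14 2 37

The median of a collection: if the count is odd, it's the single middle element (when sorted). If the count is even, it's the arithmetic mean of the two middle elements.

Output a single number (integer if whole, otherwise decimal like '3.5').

Step 1: insert 37 -> lo=[37] (size 1, max 37) hi=[] (size 0) -> median=37
Step 2: insert 10 -> lo=[10] (size 1, max 10) hi=[37] (size 1, min 37) -> median=23.5
Step 3: insert 45 -> lo=[10, 37] (size 2, max 37) hi=[45] (size 1, min 45) -> median=37
Step 4: insert 44 -> lo=[10, 37] (size 2, max 37) hi=[44, 45] (size 2, min 44) -> median=40.5
Step 5: insert 5 -> lo=[5, 10, 37] (size 3, max 37) hi=[44, 45] (size 2, min 44) -> median=37
Step 6: insert 25 -> lo=[5, 10, 25] (size 3, max 25) hi=[37, 44, 45] (size 3, min 37) -> median=31
Step 7: insert 42 -> lo=[5, 10, 25, 37] (size 4, max 37) hi=[42, 44, 45] (size 3, min 42) -> median=37
Step 8: insert 36 -> lo=[5, 10, 25, 36] (size 4, max 36) hi=[37, 42, 44, 45] (size 4, min 37) -> median=36.5
Step 9: insert 24 -> lo=[5, 10, 24, 25, 36] (size 5, max 36) hi=[37, 42, 44, 45] (size 4, min 37) -> median=36
Step 10: insert 7 -> lo=[5, 7, 10, 24, 25] (size 5, max 25) hi=[36, 37, 42, 44, 45] (size 5, min 36) -> median=30.5
Step 11: insert 7 -> lo=[5, 7, 7, 10, 24, 25] (size 6, max 25) hi=[36, 37, 42, 44, 45] (size 5, min 36) -> median=25
Step 12: insert 14 -> lo=[5, 7, 7, 10, 14, 24] (size 6, max 24) hi=[25, 36, 37, 42, 44, 45] (size 6, min 25) -> median=24.5
Step 13: insert 2 -> lo=[2, 5, 7, 7, 10, 14, 24] (size 7, max 24) hi=[25, 36, 37, 42, 44, 45] (size 6, min 25) -> median=24
Step 14: insert 37 -> lo=[2, 5, 7, 7, 10, 14, 24] (size 7, max 24) hi=[25, 36, 37, 37, 42, 44, 45] (size 7, min 25) -> median=24.5

Answer: 24.5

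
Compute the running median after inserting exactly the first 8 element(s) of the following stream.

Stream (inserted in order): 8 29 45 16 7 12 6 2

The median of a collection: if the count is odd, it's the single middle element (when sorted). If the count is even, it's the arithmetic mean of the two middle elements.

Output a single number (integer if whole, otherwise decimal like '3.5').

Step 1: insert 8 -> lo=[8] (size 1, max 8) hi=[] (size 0) -> median=8
Step 2: insert 29 -> lo=[8] (size 1, max 8) hi=[29] (size 1, min 29) -> median=18.5
Step 3: insert 45 -> lo=[8, 29] (size 2, max 29) hi=[45] (size 1, min 45) -> median=29
Step 4: insert 16 -> lo=[8, 16] (size 2, max 16) hi=[29, 45] (size 2, min 29) -> median=22.5
Step 5: insert 7 -> lo=[7, 8, 16] (size 3, max 16) hi=[29, 45] (size 2, min 29) -> median=16
Step 6: insert 12 -> lo=[7, 8, 12] (size 3, max 12) hi=[16, 29, 45] (size 3, min 16) -> median=14
Step 7: insert 6 -> lo=[6, 7, 8, 12] (size 4, max 12) hi=[16, 29, 45] (size 3, min 16) -> median=12
Step 8: insert 2 -> lo=[2, 6, 7, 8] (size 4, max 8) hi=[12, 16, 29, 45] (size 4, min 12) -> median=10

Answer: 10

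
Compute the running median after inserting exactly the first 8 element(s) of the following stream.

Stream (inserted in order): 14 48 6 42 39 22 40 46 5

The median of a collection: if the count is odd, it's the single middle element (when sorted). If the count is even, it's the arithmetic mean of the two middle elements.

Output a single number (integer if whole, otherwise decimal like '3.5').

Step 1: insert 14 -> lo=[14] (size 1, max 14) hi=[] (size 0) -> median=14
Step 2: insert 48 -> lo=[14] (size 1, max 14) hi=[48] (size 1, min 48) -> median=31
Step 3: insert 6 -> lo=[6, 14] (size 2, max 14) hi=[48] (size 1, min 48) -> median=14
Step 4: insert 42 -> lo=[6, 14] (size 2, max 14) hi=[42, 48] (size 2, min 42) -> median=28
Step 5: insert 39 -> lo=[6, 14, 39] (size 3, max 39) hi=[42, 48] (size 2, min 42) -> median=39
Step 6: insert 22 -> lo=[6, 14, 22] (size 3, max 22) hi=[39, 42, 48] (size 3, min 39) -> median=30.5
Step 7: insert 40 -> lo=[6, 14, 22, 39] (size 4, max 39) hi=[40, 42, 48] (size 3, min 40) -> median=39
Step 8: insert 46 -> lo=[6, 14, 22, 39] (size 4, max 39) hi=[40, 42, 46, 48] (size 4, min 40) -> median=39.5

Answer: 39.5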